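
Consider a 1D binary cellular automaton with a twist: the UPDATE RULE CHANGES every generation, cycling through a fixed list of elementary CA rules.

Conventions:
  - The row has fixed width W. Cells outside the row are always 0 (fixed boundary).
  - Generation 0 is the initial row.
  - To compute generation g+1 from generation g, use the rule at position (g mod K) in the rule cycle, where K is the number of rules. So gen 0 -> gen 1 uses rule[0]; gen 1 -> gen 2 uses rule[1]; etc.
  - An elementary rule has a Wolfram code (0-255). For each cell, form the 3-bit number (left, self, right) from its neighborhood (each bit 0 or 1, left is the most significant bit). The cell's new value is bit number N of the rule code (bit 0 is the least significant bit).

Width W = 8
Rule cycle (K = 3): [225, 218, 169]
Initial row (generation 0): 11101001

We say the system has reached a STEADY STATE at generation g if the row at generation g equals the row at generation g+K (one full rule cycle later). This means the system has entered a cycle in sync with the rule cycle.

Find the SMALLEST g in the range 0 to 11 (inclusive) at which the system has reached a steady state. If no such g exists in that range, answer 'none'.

Gen 0: 11101001
Gen 1 (rule 225): 01110000
Gen 2 (rule 218): 11111000
Gen 3 (rule 169): 11110011
Gen 4 (rule 225): 01110001
Gen 5 (rule 218): 11111010
Gen 6 (rule 169): 11110100
Gen 7 (rule 225): 01111001
Gen 8 (rule 218): 11111110
Gen 9 (rule 169): 11111100
Gen 10 (rule 225): 01111101
Gen 11 (rule 218): 11111100
Gen 12 (rule 169): 11111001
Gen 13 (rule 225): 01111000
Gen 14 (rule 218): 11111100

Answer: 11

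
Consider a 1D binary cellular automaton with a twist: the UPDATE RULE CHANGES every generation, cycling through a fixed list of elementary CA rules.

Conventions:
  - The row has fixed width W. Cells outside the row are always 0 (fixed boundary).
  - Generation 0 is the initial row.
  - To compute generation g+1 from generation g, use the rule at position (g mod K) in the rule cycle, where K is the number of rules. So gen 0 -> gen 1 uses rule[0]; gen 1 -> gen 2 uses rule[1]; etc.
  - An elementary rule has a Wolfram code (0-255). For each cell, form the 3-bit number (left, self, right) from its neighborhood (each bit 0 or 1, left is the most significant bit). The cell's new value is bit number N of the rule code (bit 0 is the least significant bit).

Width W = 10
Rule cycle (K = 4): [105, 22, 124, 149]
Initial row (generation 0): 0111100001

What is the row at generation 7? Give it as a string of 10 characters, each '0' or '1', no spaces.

Gen 0: 0111100001
Gen 1 (rule 105): 0100101100
Gen 2 (rule 22): 1111100010
Gen 3 (rule 124): 1000110011
Gen 4 (rule 149): 1110001000
Gen 5 (rule 105): 1010100011
Gen 6 (rule 22): 1010110100
Gen 7 (rule 124): 1111111110

Answer: 1111111110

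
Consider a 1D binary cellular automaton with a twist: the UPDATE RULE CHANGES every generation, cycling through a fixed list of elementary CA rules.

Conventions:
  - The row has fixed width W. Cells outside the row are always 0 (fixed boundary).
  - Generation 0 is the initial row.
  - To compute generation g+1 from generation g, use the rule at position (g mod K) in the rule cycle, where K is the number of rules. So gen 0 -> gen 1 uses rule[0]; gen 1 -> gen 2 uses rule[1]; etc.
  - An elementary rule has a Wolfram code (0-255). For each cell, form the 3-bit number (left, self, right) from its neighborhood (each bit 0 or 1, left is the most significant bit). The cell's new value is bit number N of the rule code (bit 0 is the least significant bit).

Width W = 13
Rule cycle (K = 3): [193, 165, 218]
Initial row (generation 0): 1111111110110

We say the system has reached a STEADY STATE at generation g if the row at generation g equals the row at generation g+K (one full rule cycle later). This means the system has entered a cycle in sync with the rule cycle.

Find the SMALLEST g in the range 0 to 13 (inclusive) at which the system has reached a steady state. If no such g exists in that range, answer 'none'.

Gen 0: 1111111110110
Gen 1 (rule 193): 0111111110010
Gen 2 (rule 165): 0011111100010
Gen 3 (rule 218): 0111111110101
Gen 4 (rule 193): 0011111110000
Gen 5 (rule 165): 1001111100111
Gen 6 (rule 218): 0111111111111
Gen 7 (rule 193): 0011111111111
Gen 8 (rule 165): 1001111111110
Gen 9 (rule 218): 0111111111111
Gen 10 (rule 193): 0011111111111
Gen 11 (rule 165): 1001111111110
Gen 12 (rule 218): 0111111111111
Gen 13 (rule 193): 0011111111111
Gen 14 (rule 165): 1001111111110
Gen 15 (rule 218): 0111111111111
Gen 16 (rule 193): 0011111111111

Answer: 6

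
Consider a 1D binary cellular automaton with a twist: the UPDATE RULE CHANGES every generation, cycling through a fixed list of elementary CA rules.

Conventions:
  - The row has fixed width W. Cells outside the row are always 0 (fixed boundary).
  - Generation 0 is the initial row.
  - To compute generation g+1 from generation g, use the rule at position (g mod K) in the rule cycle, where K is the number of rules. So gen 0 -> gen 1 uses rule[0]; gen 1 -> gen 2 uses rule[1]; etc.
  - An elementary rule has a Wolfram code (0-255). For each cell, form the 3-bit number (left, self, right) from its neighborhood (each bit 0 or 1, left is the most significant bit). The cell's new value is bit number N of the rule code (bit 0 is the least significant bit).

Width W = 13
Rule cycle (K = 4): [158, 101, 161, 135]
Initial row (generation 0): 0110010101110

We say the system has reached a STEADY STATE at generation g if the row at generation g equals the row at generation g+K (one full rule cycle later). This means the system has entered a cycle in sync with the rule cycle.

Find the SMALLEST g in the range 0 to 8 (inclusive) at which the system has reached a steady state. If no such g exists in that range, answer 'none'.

Answer: none

Derivation:
Gen 0: 0110010101110
Gen 1 (rule 158): 1101110101101
Gen 2 (rule 101): 0110011110111
Gen 3 (rule 161): 0000001101010
Gen 4 (rule 135): 1111110001010
Gen 5 (rule 158): 1111101011011
Gen 6 (rule 101): 0000111101101
Gen 7 (rule 161): 1110011010010
Gen 8 (rule 135): 0100100010110
Gen 9 (rule 158): 1111110110101
Gen 10 (rule 101): 0000011011111
Gen 11 (rule 161): 1111000101110
Gen 12 (rule 135): 0110011100100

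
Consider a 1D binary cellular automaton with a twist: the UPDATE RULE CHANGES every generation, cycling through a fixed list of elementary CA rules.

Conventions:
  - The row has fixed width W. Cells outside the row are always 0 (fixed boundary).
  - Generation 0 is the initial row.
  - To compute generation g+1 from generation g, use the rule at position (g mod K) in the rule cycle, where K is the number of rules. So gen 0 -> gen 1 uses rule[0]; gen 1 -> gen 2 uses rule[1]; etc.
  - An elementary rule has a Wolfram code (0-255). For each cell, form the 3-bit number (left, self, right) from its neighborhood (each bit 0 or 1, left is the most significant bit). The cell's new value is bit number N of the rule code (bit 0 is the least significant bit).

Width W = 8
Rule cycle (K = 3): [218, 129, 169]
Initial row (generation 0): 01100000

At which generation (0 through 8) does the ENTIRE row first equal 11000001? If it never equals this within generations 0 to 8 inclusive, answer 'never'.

Answer: never

Derivation:
Gen 0: 01100000
Gen 1 (rule 218): 11110000
Gen 2 (rule 129): 01100111
Gen 3 (rule 169): 01000110
Gen 4 (rule 218): 10101111
Gen 5 (rule 129): 00000110
Gen 6 (rule 169): 11110100
Gen 7 (rule 218): 11110010
Gen 8 (rule 129): 01100000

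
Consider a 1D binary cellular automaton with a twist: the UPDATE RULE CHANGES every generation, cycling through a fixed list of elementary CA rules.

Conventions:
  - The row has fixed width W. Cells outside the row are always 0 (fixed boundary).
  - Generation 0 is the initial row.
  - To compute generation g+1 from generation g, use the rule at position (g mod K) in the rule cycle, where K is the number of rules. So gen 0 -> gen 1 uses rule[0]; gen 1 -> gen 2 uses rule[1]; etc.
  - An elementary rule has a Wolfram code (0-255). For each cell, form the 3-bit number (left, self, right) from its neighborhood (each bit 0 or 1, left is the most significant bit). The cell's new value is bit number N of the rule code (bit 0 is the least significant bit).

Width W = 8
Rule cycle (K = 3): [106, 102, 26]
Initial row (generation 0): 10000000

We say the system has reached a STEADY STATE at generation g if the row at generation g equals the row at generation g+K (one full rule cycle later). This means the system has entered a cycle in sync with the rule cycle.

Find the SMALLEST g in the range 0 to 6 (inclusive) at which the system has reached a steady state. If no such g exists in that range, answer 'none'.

Answer: 1

Derivation:
Gen 0: 10000000
Gen 1 (rule 106): 00000000
Gen 2 (rule 102): 00000000
Gen 3 (rule 26): 00000000
Gen 4 (rule 106): 00000000
Gen 5 (rule 102): 00000000
Gen 6 (rule 26): 00000000
Gen 7 (rule 106): 00000000
Gen 8 (rule 102): 00000000
Gen 9 (rule 26): 00000000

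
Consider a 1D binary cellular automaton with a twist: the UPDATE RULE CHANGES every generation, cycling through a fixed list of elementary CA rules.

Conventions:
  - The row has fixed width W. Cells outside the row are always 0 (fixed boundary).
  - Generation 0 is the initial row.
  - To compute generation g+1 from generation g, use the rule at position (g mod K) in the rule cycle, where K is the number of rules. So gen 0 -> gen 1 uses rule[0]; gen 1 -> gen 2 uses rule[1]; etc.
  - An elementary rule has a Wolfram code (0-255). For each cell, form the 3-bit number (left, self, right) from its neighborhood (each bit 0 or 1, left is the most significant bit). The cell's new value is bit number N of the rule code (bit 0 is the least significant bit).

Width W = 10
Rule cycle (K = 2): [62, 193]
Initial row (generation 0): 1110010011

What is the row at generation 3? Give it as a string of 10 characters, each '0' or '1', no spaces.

Answer: 0001100001

Derivation:
Gen 0: 1110010011
Gen 1 (rule 62): 1001111110
Gen 2 (rule 193): 0000111110
Gen 3 (rule 62): 0001100001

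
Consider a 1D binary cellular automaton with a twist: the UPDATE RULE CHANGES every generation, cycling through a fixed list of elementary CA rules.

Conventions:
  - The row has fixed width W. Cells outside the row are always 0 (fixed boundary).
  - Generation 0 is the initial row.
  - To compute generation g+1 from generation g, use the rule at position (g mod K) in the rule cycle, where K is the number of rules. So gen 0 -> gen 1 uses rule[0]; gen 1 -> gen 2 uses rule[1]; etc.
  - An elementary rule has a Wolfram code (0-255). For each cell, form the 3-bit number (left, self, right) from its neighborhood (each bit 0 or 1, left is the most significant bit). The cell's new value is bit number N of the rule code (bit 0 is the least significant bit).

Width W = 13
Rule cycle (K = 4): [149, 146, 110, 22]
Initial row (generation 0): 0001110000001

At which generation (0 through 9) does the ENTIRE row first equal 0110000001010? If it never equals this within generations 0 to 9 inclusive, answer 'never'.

Answer: never

Derivation:
Gen 0: 0001110000001
Gen 1 (rule 149): 1100101111101
Gen 2 (rule 146): 0011000111000
Gen 3 (rule 110): 0111001101000
Gen 4 (rule 22): 1000110001100
Gen 5 (rule 149): 1110001100011
Gen 6 (rule 146): 0101010010100
Gen 7 (rule 110): 1111110111100
Gen 8 (rule 22): 0000000000010
Gen 9 (rule 149): 1111111111011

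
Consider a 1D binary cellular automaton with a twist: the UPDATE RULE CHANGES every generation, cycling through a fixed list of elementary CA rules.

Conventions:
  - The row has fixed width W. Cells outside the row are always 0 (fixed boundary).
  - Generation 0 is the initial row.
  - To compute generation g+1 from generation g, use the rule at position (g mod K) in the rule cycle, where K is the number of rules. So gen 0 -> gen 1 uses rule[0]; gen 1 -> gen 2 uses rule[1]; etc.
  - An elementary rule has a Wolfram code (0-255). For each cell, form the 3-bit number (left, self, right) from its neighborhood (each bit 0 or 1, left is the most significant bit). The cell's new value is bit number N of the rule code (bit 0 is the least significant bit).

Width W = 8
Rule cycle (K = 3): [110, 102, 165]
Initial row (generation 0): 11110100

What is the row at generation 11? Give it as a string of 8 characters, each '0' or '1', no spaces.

Gen 0: 11110100
Gen 1 (rule 110): 10011100
Gen 2 (rule 102): 10100100
Gen 3 (rule 165): 11100101
Gen 4 (rule 110): 10101111
Gen 5 (rule 102): 11110001
Gen 6 (rule 165): 01100101
Gen 7 (rule 110): 11101111
Gen 8 (rule 102): 00110001
Gen 9 (rule 165): 10000101
Gen 10 (rule 110): 10001111
Gen 11 (rule 102): 10010001

Answer: 10010001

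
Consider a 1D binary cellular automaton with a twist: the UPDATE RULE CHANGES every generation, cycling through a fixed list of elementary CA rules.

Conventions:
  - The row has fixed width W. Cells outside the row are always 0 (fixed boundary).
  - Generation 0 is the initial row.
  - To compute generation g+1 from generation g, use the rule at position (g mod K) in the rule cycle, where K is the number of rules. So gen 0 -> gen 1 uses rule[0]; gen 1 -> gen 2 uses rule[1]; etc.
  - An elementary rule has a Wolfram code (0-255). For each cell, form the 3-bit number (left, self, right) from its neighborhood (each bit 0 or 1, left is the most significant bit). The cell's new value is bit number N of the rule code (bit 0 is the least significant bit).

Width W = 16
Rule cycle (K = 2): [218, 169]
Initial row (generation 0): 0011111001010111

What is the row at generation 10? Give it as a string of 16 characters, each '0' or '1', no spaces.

Answer: 1111111101111110

Derivation:
Gen 0: 0011111001010111
Gen 1 (rule 218): 0111111110000111
Gen 2 (rule 169): 0111111100110110
Gen 3 (rule 218): 1111111111110111
Gen 4 (rule 169): 1111111111101110
Gen 5 (rule 218): 1111111111101111
Gen 6 (rule 169): 1111111111011110
Gen 7 (rule 218): 1111111111011111
Gen 8 (rule 169): 1111111110111110
Gen 9 (rule 218): 1111111110111111
Gen 10 (rule 169): 1111111101111110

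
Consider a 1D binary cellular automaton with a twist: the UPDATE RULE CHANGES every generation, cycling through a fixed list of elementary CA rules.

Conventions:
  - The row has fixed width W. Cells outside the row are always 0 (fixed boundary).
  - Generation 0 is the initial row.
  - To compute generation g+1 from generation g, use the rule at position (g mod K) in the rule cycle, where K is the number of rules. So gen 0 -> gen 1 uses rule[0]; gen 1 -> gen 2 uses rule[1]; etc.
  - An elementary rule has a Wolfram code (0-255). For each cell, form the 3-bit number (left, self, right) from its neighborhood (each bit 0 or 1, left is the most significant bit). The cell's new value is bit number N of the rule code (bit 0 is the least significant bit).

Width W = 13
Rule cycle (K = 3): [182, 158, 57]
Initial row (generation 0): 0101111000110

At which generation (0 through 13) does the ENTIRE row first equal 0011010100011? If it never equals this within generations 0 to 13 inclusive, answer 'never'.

Gen 0: 0101111000110
Gen 1 (rule 182): 1110110101001
Gen 2 (rule 158): 1100100101111
Gen 3 (rule 57): 1010010011000
Gen 4 (rule 182): 1111111100100
Gen 5 (rule 158): 1111111011110
Gen 6 (rule 57): 1000000110001
Gen 7 (rule 182): 1100001001011
Gen 8 (rule 158): 1010011111010
Gen 9 (rule 57): 0101010000101
Gen 10 (rule 182): 1111111001111
Gen 11 (rule 158): 1111110111110
Gen 12 (rule 57): 1000001100001
Gen 13 (rule 182): 1100010010011

Answer: never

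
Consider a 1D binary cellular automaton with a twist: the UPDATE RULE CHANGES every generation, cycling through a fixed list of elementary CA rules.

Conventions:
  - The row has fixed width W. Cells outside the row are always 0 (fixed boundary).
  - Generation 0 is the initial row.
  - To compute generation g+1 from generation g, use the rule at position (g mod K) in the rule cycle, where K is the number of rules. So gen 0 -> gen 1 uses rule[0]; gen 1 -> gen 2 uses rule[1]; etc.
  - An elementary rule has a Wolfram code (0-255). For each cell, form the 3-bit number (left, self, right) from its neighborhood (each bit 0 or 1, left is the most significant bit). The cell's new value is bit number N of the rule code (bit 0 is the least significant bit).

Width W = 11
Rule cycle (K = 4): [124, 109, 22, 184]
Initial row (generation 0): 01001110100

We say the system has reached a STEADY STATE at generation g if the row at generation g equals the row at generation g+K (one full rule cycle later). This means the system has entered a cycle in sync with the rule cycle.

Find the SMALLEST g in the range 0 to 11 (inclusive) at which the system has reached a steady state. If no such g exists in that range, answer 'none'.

Gen 0: 01001110100
Gen 1 (rule 124): 01101011110
Gen 2 (rule 109): 01111110010
Gen 3 (rule 22): 10000001111
Gen 4 (rule 184): 01000001110
Gen 5 (rule 124): 01100001011
Gen 6 (rule 109): 01101101111
Gen 7 (rule 22): 10000000000
Gen 8 (rule 184): 01000000000
Gen 9 (rule 124): 01100000000
Gen 10 (rule 109): 01101111111
Gen 11 (rule 22): 10000000000
Gen 12 (rule 184): 01000000000
Gen 13 (rule 124): 01100000000
Gen 14 (rule 109): 01101111111
Gen 15 (rule 22): 10000000000

Answer: 7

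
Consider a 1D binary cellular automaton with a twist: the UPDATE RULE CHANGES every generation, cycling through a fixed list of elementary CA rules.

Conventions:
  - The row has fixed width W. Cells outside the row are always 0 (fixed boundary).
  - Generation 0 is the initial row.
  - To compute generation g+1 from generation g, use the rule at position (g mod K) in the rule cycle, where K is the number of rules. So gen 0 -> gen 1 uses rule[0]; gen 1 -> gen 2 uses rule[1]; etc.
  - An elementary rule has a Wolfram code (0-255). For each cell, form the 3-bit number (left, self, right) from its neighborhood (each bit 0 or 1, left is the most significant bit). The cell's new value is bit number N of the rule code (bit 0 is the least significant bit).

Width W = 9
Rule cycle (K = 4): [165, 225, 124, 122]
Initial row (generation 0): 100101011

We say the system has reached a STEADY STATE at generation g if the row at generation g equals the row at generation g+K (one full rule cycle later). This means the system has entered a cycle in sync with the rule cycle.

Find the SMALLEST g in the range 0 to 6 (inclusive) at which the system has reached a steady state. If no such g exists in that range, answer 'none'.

Gen 0: 100101011
Gen 1 (rule 165): 100111100
Gen 2 (rule 225): 000011101
Gen 3 (rule 124): 000010111
Gen 4 (rule 122): 000101101
Gen 5 (rule 165): 110110011
Gen 6 (rule 225): 011010001
Gen 7 (rule 124): 011111001
Gen 8 (rule 122): 110001110
Gen 9 (rule 165): 000100100
Gen 10 (rule 225): 110000001

Answer: none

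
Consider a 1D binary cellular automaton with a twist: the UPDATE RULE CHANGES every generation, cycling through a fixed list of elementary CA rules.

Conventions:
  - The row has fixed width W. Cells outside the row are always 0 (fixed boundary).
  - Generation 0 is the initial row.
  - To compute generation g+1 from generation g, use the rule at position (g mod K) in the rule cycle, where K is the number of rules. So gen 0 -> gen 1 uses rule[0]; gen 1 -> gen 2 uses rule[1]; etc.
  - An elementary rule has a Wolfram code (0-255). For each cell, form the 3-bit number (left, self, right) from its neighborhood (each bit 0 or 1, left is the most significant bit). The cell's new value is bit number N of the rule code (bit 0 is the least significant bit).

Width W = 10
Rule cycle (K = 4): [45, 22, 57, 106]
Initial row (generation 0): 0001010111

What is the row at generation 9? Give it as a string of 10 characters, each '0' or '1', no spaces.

Gen 0: 0001010111
Gen 1 (rule 45): 1101111100
Gen 2 (rule 22): 0000000010
Gen 3 (rule 57): 1111111001
Gen 4 (rule 106): 1000001010
Gen 5 (rule 45): 1011101110
Gen 6 (rule 22): 1000000001
Gen 7 (rule 57): 0111111100
Gen 8 (rule 106): 1100000100
Gen 9 (rule 45): 1001110101

Answer: 1001110101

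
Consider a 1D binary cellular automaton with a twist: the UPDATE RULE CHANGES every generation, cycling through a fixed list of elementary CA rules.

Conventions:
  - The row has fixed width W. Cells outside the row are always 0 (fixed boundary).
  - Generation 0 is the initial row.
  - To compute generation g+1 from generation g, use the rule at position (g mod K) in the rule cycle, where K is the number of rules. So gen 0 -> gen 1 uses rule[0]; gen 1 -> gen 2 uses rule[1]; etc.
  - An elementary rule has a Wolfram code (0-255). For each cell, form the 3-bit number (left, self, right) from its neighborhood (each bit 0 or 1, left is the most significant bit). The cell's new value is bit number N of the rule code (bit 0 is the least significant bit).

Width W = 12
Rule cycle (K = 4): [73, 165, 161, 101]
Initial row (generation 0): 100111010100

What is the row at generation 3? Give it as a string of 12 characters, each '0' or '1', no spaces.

Answer: 001010101010

Derivation:
Gen 0: 100111010100
Gen 1 (rule 73): 000101000001
Gen 2 (rule 165): 110111011101
Gen 3 (rule 161): 001010101010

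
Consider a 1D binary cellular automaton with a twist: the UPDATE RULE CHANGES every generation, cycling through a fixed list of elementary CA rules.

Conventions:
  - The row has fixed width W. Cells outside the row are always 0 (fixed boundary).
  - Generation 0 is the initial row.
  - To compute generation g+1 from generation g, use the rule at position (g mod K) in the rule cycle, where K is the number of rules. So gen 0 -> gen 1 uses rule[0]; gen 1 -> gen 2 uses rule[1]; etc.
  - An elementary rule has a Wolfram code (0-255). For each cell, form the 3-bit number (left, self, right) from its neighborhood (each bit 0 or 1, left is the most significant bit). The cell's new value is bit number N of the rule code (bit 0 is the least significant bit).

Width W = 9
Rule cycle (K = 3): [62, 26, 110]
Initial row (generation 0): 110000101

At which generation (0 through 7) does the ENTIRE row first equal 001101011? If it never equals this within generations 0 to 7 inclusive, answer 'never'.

Gen 0: 110000101
Gen 1 (rule 62): 101001111
Gen 2 (rule 26): 000111000
Gen 3 (rule 110): 001101000
Gen 4 (rule 62): 011011100
Gen 5 (rule 26): 110010010
Gen 6 (rule 110): 110110110
Gen 7 (rule 62): 101101101

Answer: never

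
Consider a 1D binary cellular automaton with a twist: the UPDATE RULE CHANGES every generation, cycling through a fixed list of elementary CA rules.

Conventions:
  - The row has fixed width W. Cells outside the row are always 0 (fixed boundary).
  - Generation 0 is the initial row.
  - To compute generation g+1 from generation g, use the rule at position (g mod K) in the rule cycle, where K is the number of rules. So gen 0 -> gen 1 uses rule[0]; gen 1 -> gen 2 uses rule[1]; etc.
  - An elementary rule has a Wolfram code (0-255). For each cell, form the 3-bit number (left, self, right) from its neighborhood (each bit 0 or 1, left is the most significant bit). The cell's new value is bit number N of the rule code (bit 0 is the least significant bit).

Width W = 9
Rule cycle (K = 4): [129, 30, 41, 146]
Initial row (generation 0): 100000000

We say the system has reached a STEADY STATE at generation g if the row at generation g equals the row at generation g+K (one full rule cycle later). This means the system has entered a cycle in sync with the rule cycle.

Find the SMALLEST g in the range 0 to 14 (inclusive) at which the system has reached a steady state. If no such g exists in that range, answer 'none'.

Gen 0: 100000000
Gen 1 (rule 129): 001111111
Gen 2 (rule 30): 011000000
Gen 3 (rule 41): 010011111
Gen 4 (rule 146): 101101110
Gen 5 (rule 129): 000000100
Gen 6 (rule 30): 000001110
Gen 7 (rule 41): 111101000
Gen 8 (rule 146): 011000100
Gen 9 (rule 129): 000010001
Gen 10 (rule 30): 000111011
Gen 11 (rule 41): 110100110
Gen 12 (rule 146): 000011001
Gen 13 (rule 129): 111000000
Gen 14 (rule 30): 100100000
Gen 15 (rule 41): 000001111
Gen 16 (rule 146): 000010110
Gen 17 (rule 129): 111000000
Gen 18 (rule 30): 100100000

Answer: 13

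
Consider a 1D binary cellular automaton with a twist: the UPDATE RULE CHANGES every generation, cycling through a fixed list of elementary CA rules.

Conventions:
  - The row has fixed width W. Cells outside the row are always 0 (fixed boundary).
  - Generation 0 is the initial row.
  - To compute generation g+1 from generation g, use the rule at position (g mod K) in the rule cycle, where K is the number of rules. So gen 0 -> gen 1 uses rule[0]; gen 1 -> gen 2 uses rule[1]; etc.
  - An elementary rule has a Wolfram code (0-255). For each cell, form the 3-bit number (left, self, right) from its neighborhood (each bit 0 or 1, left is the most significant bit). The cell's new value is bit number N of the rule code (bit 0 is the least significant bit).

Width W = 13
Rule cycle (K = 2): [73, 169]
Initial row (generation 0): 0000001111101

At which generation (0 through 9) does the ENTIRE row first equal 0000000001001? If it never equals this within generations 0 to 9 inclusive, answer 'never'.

Answer: 9

Derivation:
Gen 0: 0000001111101
Gen 1 (rule 73): 1111101000100
Gen 2 (rule 169): 1111010010001
Gen 3 (rule 73): 1001000000100
Gen 4 (rule 169): 0000011110001
Gen 5 (rule 73): 1111010010100
Gen 6 (rule 169): 1110100001001
Gen 7 (rule 73): 1010001100000
Gen 8 (rule 169): 0100101001111
Gen 9 (rule 73): 0000000001001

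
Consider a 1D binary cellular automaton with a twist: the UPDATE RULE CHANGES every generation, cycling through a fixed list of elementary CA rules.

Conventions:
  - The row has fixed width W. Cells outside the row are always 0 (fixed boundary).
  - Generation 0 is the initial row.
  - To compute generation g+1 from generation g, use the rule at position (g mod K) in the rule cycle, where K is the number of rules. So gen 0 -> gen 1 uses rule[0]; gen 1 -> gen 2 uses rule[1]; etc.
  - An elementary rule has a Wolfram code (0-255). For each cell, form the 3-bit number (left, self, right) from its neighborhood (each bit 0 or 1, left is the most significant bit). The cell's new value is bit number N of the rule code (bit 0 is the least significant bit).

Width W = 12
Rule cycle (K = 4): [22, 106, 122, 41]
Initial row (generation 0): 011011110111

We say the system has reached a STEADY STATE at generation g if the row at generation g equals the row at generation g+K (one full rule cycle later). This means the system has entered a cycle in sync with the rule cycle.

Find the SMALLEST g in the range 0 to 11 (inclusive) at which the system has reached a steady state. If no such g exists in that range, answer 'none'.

Answer: 2

Derivation:
Gen 0: 011011110111
Gen 1 (rule 22): 100000000000
Gen 2 (rule 106): 000000000000
Gen 3 (rule 122): 000000000000
Gen 4 (rule 41): 111111111111
Gen 5 (rule 22): 000000000000
Gen 6 (rule 106): 000000000000
Gen 7 (rule 122): 000000000000
Gen 8 (rule 41): 111111111111
Gen 9 (rule 22): 000000000000
Gen 10 (rule 106): 000000000000
Gen 11 (rule 122): 000000000000
Gen 12 (rule 41): 111111111111
Gen 13 (rule 22): 000000000000
Gen 14 (rule 106): 000000000000
Gen 15 (rule 122): 000000000000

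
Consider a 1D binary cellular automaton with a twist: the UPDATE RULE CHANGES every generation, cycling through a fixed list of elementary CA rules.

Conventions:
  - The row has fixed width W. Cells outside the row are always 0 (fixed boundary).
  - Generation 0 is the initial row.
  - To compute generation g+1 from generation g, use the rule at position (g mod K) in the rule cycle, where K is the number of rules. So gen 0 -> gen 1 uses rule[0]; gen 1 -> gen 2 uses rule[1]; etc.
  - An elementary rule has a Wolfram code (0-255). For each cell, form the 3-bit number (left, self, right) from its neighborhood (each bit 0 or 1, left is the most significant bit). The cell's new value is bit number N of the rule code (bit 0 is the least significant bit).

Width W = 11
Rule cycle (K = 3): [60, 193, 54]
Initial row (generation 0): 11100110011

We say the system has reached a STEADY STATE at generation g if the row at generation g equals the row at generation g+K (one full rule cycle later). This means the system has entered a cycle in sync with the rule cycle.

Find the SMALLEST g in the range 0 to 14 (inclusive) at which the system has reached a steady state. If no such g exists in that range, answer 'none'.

Answer: 3

Derivation:
Gen 0: 11100110011
Gen 1 (rule 60): 10010101010
Gen 2 (rule 193): 00000000000
Gen 3 (rule 54): 00000000000
Gen 4 (rule 60): 00000000000
Gen 5 (rule 193): 11111111111
Gen 6 (rule 54): 00000000000
Gen 7 (rule 60): 00000000000
Gen 8 (rule 193): 11111111111
Gen 9 (rule 54): 00000000000
Gen 10 (rule 60): 00000000000
Gen 11 (rule 193): 11111111111
Gen 12 (rule 54): 00000000000
Gen 13 (rule 60): 00000000000
Gen 14 (rule 193): 11111111111
Gen 15 (rule 54): 00000000000
Gen 16 (rule 60): 00000000000
Gen 17 (rule 193): 11111111111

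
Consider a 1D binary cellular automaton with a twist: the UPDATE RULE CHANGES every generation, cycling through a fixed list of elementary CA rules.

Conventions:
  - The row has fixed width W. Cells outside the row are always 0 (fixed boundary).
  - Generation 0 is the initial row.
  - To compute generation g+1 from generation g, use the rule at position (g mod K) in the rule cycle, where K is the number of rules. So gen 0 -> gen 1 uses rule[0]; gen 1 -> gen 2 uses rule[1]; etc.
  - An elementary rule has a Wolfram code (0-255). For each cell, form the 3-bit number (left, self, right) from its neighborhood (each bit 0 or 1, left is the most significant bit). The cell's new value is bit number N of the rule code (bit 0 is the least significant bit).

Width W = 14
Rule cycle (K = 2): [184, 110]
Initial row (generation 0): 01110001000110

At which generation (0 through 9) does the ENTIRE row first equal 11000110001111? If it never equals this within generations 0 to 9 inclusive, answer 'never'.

Gen 0: 01110001000110
Gen 1 (rule 184): 01101000100101
Gen 2 (rule 110): 11111001101111
Gen 3 (rule 184): 11110101011110
Gen 4 (rule 110): 10011111110010
Gen 5 (rule 184): 01011111101001
Gen 6 (rule 110): 11110000111011
Gen 7 (rule 184): 11101000110110
Gen 8 (rule 110): 10111001111110
Gen 9 (rule 184): 01110101111101

Answer: never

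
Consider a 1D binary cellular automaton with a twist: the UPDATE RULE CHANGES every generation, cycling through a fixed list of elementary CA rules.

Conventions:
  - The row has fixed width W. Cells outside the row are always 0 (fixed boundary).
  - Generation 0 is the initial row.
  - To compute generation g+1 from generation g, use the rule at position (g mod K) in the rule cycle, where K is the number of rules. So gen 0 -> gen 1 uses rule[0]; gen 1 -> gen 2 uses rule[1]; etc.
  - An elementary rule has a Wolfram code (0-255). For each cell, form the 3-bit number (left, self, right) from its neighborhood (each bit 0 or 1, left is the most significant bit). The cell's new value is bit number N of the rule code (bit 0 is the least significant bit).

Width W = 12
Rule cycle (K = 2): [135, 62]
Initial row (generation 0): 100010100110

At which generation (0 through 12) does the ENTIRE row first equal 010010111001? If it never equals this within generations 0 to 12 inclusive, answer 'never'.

Answer: 3

Derivation:
Gen 0: 100010100110
Gen 1 (rule 135): 101110101000
Gen 2 (rule 62): 111001111100
Gen 3 (rule 135): 010010111001
Gen 4 (rule 62): 111111100111
Gen 5 (rule 135): 011111001010
Gen 6 (rule 62): 110000111111
Gen 7 (rule 135): 000111011110
Gen 8 (rule 62): 001100110001
Gen 9 (rule 135): 110001000111
Gen 10 (rule 62): 101011101100
Gen 11 (rule 135): 101001000001
Gen 12 (rule 62): 111111100011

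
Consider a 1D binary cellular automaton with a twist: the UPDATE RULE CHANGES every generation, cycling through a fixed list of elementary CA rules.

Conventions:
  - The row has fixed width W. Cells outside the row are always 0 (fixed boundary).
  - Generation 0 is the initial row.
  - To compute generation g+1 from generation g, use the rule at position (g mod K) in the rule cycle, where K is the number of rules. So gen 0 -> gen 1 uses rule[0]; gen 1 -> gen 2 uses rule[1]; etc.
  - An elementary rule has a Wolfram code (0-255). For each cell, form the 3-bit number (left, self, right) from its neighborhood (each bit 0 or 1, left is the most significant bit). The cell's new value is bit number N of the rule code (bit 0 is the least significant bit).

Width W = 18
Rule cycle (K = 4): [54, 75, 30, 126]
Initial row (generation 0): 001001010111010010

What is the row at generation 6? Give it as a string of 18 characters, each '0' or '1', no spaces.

Answer: 111111011111111111

Derivation:
Gen 0: 001001010111010010
Gen 1 (rule 54): 011111111000111111
Gen 2 (rule 75): 110000001011100001
Gen 3 (rule 30): 101000011010010011
Gen 4 (rule 126): 111100111111111111
Gen 5 (rule 54): 000011000000000000
Gen 6 (rule 75): 111111011111111111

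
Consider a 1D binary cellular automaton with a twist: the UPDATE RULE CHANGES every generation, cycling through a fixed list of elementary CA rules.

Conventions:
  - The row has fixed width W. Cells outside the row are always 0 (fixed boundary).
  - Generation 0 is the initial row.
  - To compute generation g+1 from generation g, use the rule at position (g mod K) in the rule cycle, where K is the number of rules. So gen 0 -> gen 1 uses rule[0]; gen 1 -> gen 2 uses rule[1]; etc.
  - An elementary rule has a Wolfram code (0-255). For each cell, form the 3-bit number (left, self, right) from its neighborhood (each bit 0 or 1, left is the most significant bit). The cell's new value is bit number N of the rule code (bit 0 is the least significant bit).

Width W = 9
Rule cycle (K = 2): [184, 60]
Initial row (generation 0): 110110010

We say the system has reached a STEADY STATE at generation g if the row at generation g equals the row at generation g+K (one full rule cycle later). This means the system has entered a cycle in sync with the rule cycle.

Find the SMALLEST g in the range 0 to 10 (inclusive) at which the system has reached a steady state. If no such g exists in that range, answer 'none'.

Gen 0: 110110010
Gen 1 (rule 184): 101101001
Gen 2 (rule 60): 111011101
Gen 3 (rule 184): 110111010
Gen 4 (rule 60): 101100111
Gen 5 (rule 184): 011010110
Gen 6 (rule 60): 010111101
Gen 7 (rule 184): 001111010
Gen 8 (rule 60): 001000111
Gen 9 (rule 184): 000100110
Gen 10 (rule 60): 000110101
Gen 11 (rule 184): 000101010
Gen 12 (rule 60): 000111111

Answer: none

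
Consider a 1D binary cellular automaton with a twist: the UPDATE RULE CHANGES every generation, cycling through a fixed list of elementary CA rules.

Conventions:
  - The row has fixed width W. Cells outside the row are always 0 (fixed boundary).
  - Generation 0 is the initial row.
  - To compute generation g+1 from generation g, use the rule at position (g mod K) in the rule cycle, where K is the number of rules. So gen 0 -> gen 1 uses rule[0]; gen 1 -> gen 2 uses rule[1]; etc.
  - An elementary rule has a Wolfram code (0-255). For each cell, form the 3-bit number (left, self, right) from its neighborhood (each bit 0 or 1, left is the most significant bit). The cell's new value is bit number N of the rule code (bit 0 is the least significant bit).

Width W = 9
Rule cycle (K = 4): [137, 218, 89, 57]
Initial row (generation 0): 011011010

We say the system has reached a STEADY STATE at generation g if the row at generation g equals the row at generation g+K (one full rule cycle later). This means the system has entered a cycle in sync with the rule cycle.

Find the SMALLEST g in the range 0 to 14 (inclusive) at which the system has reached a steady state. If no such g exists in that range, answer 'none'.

Gen 0: 011011010
Gen 1 (rule 137): 010010000
Gen 2 (rule 218): 101101000
Gen 3 (rule 89): 001100111
Gen 4 (rule 57): 101010100
Gen 5 (rule 137): 000000001
Gen 6 (rule 218): 000000010
Gen 7 (rule 89): 111111001
Gen 8 (rule 57): 100000100
Gen 9 (rule 137): 001110001
Gen 10 (rule 218): 011111010
Gen 11 (rule 89): 010001001
Gen 12 (rule 57): 001100100
Gen 13 (rule 137): 101000001
Gen 14 (rule 218): 000100010
Gen 15 (rule 89): 110011001
Gen 16 (rule 57): 101010100
Gen 17 (rule 137): 000000001
Gen 18 (rule 218): 000000010

Answer: none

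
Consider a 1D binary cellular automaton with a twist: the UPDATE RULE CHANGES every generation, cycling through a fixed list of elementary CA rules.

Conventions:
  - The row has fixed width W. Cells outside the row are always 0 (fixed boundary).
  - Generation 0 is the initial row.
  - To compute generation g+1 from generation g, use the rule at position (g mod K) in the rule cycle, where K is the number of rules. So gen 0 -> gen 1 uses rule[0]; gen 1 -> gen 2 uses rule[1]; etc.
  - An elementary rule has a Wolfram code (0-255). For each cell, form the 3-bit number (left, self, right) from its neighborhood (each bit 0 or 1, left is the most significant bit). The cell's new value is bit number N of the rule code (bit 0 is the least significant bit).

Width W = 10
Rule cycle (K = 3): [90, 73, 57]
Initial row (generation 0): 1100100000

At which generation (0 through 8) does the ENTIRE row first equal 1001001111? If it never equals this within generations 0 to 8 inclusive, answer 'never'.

Answer: 6

Derivation:
Gen 0: 1100100000
Gen 1 (rule 90): 1111010000
Gen 2 (rule 73): 1001000111
Gen 3 (rule 57): 0100110100
Gen 4 (rule 90): 1011110010
Gen 5 (rule 73): 0010010000
Gen 6 (rule 57): 1001001111
Gen 7 (rule 90): 0110111001
Gen 8 (rule 73): 0110101000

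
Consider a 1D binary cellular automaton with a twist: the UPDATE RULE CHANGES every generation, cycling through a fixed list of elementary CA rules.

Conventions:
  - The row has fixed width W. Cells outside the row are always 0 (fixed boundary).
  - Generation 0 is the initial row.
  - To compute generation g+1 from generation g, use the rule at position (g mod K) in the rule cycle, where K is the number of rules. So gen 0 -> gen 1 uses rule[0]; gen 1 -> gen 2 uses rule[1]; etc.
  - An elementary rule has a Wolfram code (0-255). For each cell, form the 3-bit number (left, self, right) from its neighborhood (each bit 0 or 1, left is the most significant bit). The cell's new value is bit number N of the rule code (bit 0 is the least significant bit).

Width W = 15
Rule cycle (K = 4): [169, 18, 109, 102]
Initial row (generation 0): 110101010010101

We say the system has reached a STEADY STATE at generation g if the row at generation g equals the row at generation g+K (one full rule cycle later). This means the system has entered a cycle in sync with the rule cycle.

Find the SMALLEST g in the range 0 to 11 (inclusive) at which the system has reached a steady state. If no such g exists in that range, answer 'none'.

Answer: 6

Derivation:
Gen 0: 110101010010101
Gen 1 (rule 169): 101010100001010
Gen 2 (rule 18): 000000010010001
Gen 3 (rule 109): 111111010010101
Gen 4 (rule 102): 000001110111111
Gen 5 (rule 169): 111101101111110
Gen 6 (rule 18): 000000000000001
Gen 7 (rule 109): 111111111111101
Gen 8 (rule 102): 000000000000111
Gen 9 (rule 169): 111111111110110
Gen 10 (rule 18): 000000000000001
Gen 11 (rule 109): 111111111111101
Gen 12 (rule 102): 000000000000111
Gen 13 (rule 169): 111111111110110
Gen 14 (rule 18): 000000000000001
Gen 15 (rule 109): 111111111111101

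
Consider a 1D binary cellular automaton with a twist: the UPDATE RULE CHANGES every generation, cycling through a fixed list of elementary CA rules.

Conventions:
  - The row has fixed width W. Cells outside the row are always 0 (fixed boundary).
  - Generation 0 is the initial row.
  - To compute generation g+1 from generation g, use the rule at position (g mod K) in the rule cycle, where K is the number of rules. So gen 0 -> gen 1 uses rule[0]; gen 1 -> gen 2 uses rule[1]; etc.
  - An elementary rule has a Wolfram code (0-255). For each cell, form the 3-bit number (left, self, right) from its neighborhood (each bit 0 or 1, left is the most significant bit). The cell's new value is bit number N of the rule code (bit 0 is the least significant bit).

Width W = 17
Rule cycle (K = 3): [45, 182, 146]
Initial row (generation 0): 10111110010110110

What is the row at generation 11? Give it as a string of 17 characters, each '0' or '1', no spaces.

Answer: 10101111101111110

Derivation:
Gen 0: 10111110010110110
Gen 1 (rule 45): 11100000011101100
Gen 2 (rule 182): 01010000101010010
Gen 3 (rule 146): 10001001000001101
Gen 4 (rule 45): 10101001011101011
Gen 5 (rule 182): 11111111101011100
Gen 6 (rule 146): 01111111000001010
Gen 7 (rule 45): 01000000011101110
Gen 8 (rule 182): 11100000101010101
Gen 9 (rule 146): 01010001000000000
Gen 10 (rule 45): 01110101011111111
Gen 11 (rule 182): 10101111101111110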